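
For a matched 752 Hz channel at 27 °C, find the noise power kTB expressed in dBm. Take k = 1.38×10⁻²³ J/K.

T = 27 °C + 273.15 = 300.15 K
P_n = kTB = 1.38×10⁻²³ × 300.15 × 7.52×10² = 3.11×10⁻¹⁸ W
In dBm: 10 log₁₀(3.11×10⁻¹⁸ / 10⁻³) = −145.1 dBm

−145.1 dBm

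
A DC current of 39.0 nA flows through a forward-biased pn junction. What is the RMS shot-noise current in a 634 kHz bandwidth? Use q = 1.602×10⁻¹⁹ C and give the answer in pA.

89.0 pA

I_n = √(2qI·B)
2qI·B = 2 × 1.602×10⁻¹⁹ × 3.90×10⁻⁸ × 6.34×10⁵ = 7.92×10⁻²¹ A²
I_n = √(7.92×10⁻²¹) = 8.90×10⁻¹¹ A = 89.0 pA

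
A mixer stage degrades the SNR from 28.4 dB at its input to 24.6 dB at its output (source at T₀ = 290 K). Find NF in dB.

NF (dB) = SNR_in(dB) − SNR_out(dB) when the source is at T₀
NF = 28.4 − 24.6 = 3.8 dB

3.8 dB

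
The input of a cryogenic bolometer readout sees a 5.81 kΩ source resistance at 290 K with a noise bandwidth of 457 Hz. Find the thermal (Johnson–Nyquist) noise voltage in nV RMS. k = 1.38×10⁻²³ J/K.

206 nV

V_n = √(4kTRB)
4kTRB = 4 × 1.38×10⁻²³ × 290 × 5.81×10³ × 4.57×10² = 4.25×10⁻¹⁴ V²
V_n = √(4.25×10⁻¹⁴) = 2.06×10⁻⁷ V = 206 nV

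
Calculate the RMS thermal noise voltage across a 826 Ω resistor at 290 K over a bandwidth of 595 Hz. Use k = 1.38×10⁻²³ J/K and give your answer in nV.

V_n = √(4kTRB)
4kTRB = 4 × 1.38×10⁻²³ × 290 × 8.26×10² × 5.95×10² = 7.87×10⁻¹⁵ V²
V_n = √(7.87×10⁻¹⁵) = 8.87×10⁻⁸ V = 88.7 nV

88.7 nV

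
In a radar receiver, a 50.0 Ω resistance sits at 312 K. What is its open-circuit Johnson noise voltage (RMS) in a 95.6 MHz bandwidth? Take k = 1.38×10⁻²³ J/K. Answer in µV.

V_n = √(4kTRB)
4kTRB = 4 × 1.38×10⁻²³ × 312 × 5.00×10¹ × 9.56×10⁷ = 8.23×10⁻¹¹ V²
V_n = √(8.23×10⁻¹¹) = 9.07×10⁻⁶ V = 9.07 µV

9.07 µV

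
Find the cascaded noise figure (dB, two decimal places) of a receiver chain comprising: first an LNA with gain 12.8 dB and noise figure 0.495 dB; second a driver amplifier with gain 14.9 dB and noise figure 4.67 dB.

0.87 dB

Convert to linear (a loss of L dB is a gain of −L dB): F_i = 10^(NF_i/10), G_i = 10^(G_i,dB/10)
  Stage 1: F_1 = 10^(0.495/10) = 1.121, G_1 = 10^(12.8/10) = 19.05
  Stage 2: F_2 = 10^(4.67/10) = 2.931, G_2 = 10^(14.9/10) = 30.90
Friis cascade:
  F = 1.121 + (2.931 − 1)/19.05 = 1.222
NF = 10 log₁₀(1.222) = 0.87 dB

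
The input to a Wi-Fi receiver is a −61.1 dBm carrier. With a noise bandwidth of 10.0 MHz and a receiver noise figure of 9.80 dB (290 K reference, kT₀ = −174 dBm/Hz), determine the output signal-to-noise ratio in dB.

33.1 dB

Noise floor: N = −174 + 10 log₁₀(B) + NF
10 log₁₀(1.00×10⁷) = 70 dB
N = −174 + 70 + 9.80 = −94.20 dBm
SNR = P_sig − N = −61.1 − (−94.20) = 33.10 dB → 33.1 dB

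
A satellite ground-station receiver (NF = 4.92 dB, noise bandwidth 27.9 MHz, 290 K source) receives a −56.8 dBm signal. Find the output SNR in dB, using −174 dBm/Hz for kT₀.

Noise floor: N = −174 + 10 log₁₀(B) + NF
10 log₁₀(2.79×10⁷) = 74.46 dB
N = −174 + 74.46 + 4.92 = −94.62 dBm
SNR = P_sig − N = −56.8 − (−94.62) = 37.82 dB → 37.8 dB

37.8 dB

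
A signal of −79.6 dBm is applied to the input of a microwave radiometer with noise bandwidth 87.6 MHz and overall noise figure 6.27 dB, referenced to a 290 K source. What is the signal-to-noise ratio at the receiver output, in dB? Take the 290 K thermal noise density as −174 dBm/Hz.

Noise floor: N = −174 + 10 log₁₀(B) + NF
10 log₁₀(8.76×10⁷) = 79.43 dB
N = −174 + 79.43 + 6.27 = −88.30 dBm
SNR = P_sig − N = −79.6 − (−88.30) = 8.70 dB → 8.7 dB

8.7 dB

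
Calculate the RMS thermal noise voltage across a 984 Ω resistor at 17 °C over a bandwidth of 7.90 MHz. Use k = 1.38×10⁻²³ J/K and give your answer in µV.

T = 17 °C + 273.15 = 290.15 K
V_n = √(4kTRB)
4kTRB = 4 × 1.38×10⁻²³ × 290.15 × 9.84×10² × 7.90×10⁶ = 1.25×10⁻¹⁰ V²
V_n = √(1.25×10⁻¹⁰) = 1.12×10⁻⁵ V = 11.2 µV

11.2 µV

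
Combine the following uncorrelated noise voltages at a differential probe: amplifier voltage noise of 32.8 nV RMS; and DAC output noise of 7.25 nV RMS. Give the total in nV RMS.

33.6 nV

Uncorrelated sources add in power (mean-square): V_tot = √(ΣV_i²)
V_tot = √[(3.28×10⁻⁸)² + (7.25×10⁻⁹)²] = 3.36×10⁻⁸ V = 33.6 nV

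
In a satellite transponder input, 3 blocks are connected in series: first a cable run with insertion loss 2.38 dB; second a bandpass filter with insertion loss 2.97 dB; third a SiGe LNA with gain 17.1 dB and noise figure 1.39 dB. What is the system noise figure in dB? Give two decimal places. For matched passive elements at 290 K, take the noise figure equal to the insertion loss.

Convert to linear (a loss of L dB is a gain of −L dB): F_i = 10^(NF_i/10), G_i = 10^(G_i,dB/10)
  Stage 1: F_1 = 10^(2.38/10) = 1.730, G_1 = 10^(−2.38/10) = 0.5781
  Stage 2: F_2 = 10^(2.97/10) = 1.982, G_2 = 10^(−2.97/10) = 0.5047
  Stage 3: F_3 = 10^(1.39/10) = 1.377, G_3 = 10^(17.1/10) = 51.29
Friis cascade:
  F = 1.730 + (1.982 − 1)/0.5781 + (1.377 − 1)/0.2917 = 4.721
NF = 10 log₁₀(4.721) = 6.74 dB

6.74 dB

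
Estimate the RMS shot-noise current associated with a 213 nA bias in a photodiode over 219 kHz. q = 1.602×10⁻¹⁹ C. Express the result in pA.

I_n = √(2qI·B)
2qI·B = 2 × 1.602×10⁻¹⁹ × 2.13×10⁻⁷ × 2.19×10⁵ = 1.49×10⁻²⁰ A²
I_n = √(1.49×10⁻²⁰) = 1.22×10⁻¹⁰ A = 122 pA

122 pA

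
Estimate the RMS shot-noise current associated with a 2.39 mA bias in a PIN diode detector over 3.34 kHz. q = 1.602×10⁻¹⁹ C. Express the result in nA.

1.60 nA

I_n = √(2qI·B)
2qI·B = 2 × 1.602×10⁻¹⁹ × 2.39×10⁻³ × 3.34×10³ = 2.56×10⁻¹⁸ A²
I_n = √(2.56×10⁻¹⁸) = 1.60×10⁻⁹ A = 1.60 nA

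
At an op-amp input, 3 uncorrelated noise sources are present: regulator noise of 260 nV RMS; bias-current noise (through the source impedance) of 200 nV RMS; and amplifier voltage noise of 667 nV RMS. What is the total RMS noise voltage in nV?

Uncorrelated sources add in power (mean-square): V_tot = √(ΣV_i²)
V_tot = √[(2.60×10⁻⁷)² + (2.00×10⁻⁷)² + (6.67×10⁻⁷)²] = 7.43×10⁻⁷ V = 743 nV

743 nV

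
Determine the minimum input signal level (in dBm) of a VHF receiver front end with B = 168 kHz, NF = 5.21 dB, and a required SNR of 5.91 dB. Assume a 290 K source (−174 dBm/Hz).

Sensitivity = −174 + 10 log₁₀(B) + NF + SNR_min
= −174 + 52.25 + 5.21 + 5.91
= −110.63 dBm → −110.6 dBm

−110.6 dBm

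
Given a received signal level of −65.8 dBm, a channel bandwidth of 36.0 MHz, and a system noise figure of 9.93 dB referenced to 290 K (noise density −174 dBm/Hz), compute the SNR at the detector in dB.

22.7 dB

Noise floor: N = −174 + 10 log₁₀(B) + NF
10 log₁₀(3.60×10⁷) = 75.56 dB
N = −174 + 75.56 + 9.93 = −88.51 dBm
SNR = P_sig − N = −65.8 − (−88.51) = 22.71 dB → 22.7 dB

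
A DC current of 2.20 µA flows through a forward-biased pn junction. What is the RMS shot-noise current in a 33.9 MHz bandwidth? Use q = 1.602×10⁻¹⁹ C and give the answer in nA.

4.89 nA

I_n = √(2qI·B)
2qI·B = 2 × 1.602×10⁻¹⁹ × 2.20×10⁻⁶ × 3.39×10⁷ = 2.39×10⁻¹⁷ A²
I_n = √(2.39×10⁻¹⁷) = 4.89×10⁻⁹ A = 4.89 nA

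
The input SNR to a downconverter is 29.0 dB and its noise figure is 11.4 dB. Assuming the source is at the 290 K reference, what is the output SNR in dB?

By definition F = SNR_in/SNR_out, so in dB: SNR_out = SNR_in − NF
SNR_out = 29.0 − 11.4 = 17.6 dB

17.6 dB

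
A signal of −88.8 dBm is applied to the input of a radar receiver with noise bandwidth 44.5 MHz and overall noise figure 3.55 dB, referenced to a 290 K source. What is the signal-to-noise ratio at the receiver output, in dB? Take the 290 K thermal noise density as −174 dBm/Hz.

5.2 dB

Noise floor: N = −174 + 10 log₁₀(B) + NF
10 log₁₀(4.45×10⁷) = 76.48 dB
N = −174 + 76.48 + 3.55 = −93.97 dBm
SNR = P_sig − N = −88.8 − (−93.97) = 5.17 dB → 5.2 dB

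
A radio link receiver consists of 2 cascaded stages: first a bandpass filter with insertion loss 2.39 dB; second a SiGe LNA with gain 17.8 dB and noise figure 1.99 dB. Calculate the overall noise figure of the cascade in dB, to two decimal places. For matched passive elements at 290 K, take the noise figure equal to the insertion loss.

Convert to linear (a loss of L dB is a gain of −L dB): F_i = 10^(NF_i/10), G_i = 10^(G_i,dB/10)
  Stage 1: F_1 = 10^(2.39/10) = 1.734, G_1 = 10^(−2.39/10) = 0.5768
  Stage 2: F_2 = 10^(1.99/10) = 1.581, G_2 = 10^(17.8/10) = 60.26
Friis cascade:
  F = 1.734 + (1.581 − 1)/0.5768 = 2.742
NF = 10 log₁₀(2.742) = 4.38 dB

4.38 dB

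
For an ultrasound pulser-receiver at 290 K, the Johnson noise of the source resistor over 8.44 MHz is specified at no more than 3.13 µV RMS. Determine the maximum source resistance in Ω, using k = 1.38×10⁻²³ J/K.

72.5 Ω

Johnson–Nyquist: V_n = √(4kTRB) ⇒ R = V_n² / (4kTB)
4kTB = 4 × 1.38×10⁻²³ × 290 × 8.44×10⁶ = 1.35×10⁻¹³
R = (3.13×10⁻⁶)² / 1.35×10⁻¹³ = 7.25×10¹ Ω = 72.5 Ω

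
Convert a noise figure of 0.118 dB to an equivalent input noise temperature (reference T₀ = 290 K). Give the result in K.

F = 10^(0.118/10) = 1.02754
T_e = (F − 1)·T₀ = (1.02754 − 1) × 290 = 7.99 K

7.99 K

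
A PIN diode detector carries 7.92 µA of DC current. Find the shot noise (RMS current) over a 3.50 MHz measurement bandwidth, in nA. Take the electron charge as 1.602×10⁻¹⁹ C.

I_n = √(2qI·B)
2qI·B = 2 × 1.602×10⁻¹⁹ × 7.92×10⁻⁶ × 3.50×10⁶ = 8.88×10⁻¹⁸ A²
I_n = √(8.88×10⁻¹⁸) = 2.98×10⁻⁹ A = 2.98 nA

2.98 nA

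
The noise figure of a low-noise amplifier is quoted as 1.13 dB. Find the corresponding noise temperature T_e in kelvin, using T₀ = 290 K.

86.2 K

F = 10^(1.13/10) = 1.29718
T_e = (F − 1)·T₀ = (1.29718 − 1) × 290 = 86.2 K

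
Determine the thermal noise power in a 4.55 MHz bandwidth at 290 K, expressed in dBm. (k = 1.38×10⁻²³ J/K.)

P_n = kTB = 1.38×10⁻²³ × 290 × 4.55×10⁶ = 1.82×10⁻¹⁴ W
In dBm: 10 log₁₀(1.82×10⁻¹⁴ / 10⁻³) = −107.4 dBm

−107.4 dBm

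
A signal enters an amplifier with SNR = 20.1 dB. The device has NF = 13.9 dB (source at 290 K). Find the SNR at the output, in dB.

6.2 dB

By definition F = SNR_in/SNR_out, so in dB: SNR_out = SNR_in − NF
SNR_out = 20.1 − 13.9 = 6.2 dB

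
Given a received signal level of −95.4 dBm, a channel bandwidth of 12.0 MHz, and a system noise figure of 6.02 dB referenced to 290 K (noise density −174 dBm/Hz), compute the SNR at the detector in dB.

Noise floor: N = −174 + 10 log₁₀(B) + NF
10 log₁₀(1.20×10⁷) = 70.79 dB
N = −174 + 70.79 + 6.02 = −97.19 dBm
SNR = P_sig − N = −95.4 − (−97.19) = 1.79 dB → 1.8 dB

1.8 dB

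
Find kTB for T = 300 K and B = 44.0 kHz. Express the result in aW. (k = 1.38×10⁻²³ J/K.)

P_n = kTB = 1.38×10⁻²³ × 300 × 4.40×10⁴ = 1.82×10⁻¹⁶ W = 182 aW

182 aW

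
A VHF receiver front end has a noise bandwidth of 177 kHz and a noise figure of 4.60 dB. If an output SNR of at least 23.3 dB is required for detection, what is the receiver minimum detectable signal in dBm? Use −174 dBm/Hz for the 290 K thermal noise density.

Sensitivity = −174 + 10 log₁₀(B) + NF + SNR_min
= −174 + 52.48 + 4.60 + 23.3
= −93.62 dBm → −93.6 dBm

−93.6 dBm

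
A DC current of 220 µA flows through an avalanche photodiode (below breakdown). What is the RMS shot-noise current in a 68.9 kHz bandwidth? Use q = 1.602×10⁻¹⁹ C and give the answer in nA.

I_n = √(2qI·B)
2qI·B = 2 × 1.602×10⁻¹⁹ × 2.20×10⁻⁴ × 6.89×10⁴ = 4.86×10⁻¹⁸ A²
I_n = √(4.86×10⁻¹⁸) = 2.20×10⁻⁹ A = 2.20 nA

2.20 nA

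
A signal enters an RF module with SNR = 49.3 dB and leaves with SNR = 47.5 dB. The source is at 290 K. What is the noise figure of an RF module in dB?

NF (dB) = SNR_in(dB) − SNR_out(dB) when the source is at T₀
NF = 49.3 − 47.5 = 1.8 dB

1.8 dB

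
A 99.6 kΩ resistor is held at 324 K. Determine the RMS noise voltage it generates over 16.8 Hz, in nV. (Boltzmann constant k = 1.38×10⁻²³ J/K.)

173 nV

V_n = √(4kTRB)
4kTRB = 4 × 1.38×10⁻²³ × 324 × 9.96×10⁴ × 1.68×10¹ = 2.99×10⁻¹⁴ V²
V_n = √(2.99×10⁻¹⁴) = 1.73×10⁻⁷ V = 173 nV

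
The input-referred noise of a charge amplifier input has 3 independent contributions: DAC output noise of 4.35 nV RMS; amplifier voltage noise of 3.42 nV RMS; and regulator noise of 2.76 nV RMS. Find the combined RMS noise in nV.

Uncorrelated sources add in power (mean-square): V_tot = √(ΣV_i²)
V_tot = √[(4.35×10⁻⁹)² + (3.42×10⁻⁹)² + (2.76×10⁻⁹)²] = 6.18×10⁻⁹ V = 6.18 nV

6.18 nV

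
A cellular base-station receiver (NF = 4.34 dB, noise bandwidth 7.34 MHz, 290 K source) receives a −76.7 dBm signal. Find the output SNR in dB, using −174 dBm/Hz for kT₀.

24.3 dB

Noise floor: N = −174 + 10 log₁₀(B) + NF
10 log₁₀(7.34×10⁶) = 68.66 dB
N = −174 + 68.66 + 4.34 = −101.00 dBm
SNR = P_sig − N = −76.7 − (−101.00) = 24.30 dB → 24.3 dB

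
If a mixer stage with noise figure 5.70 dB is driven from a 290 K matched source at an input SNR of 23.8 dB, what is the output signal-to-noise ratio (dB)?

18.10 dB

By definition F = SNR_in/SNR_out, so in dB: SNR_out = SNR_in − NF
SNR_out = 23.8 − 5.70 = 18.10 dB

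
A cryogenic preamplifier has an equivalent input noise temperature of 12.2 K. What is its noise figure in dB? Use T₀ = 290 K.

0.179 dB

F = 1 + T_e/T₀ = 1 + 12.2/290 = 1.04207
NF = 10 log₁₀(1.04207) = 0.179 dB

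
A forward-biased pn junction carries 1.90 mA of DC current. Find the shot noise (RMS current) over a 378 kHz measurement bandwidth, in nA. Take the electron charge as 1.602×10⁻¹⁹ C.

15.2 nA

I_n = √(2qI·B)
2qI·B = 2 × 1.602×10⁻¹⁹ × 1.90×10⁻³ × 3.78×10⁵ = 2.30×10⁻¹⁶ A²
I_n = √(2.30×10⁻¹⁶) = 1.52×10⁻⁸ A = 15.2 nA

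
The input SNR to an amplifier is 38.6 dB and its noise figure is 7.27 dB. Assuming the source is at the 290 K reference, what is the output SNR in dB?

By definition F = SNR_in/SNR_out, so in dB: SNR_out = SNR_in − NF
SNR_out = 38.6 − 7.27 = 31.33 dB

31.33 dB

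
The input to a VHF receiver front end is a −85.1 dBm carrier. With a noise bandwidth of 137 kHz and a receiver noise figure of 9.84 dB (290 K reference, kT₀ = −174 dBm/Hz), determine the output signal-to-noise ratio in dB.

Noise floor: N = −174 + 10 log₁₀(B) + NF
10 log₁₀(1.37×10⁵) = 51.37 dB
N = −174 + 51.37 + 9.84 = −112.79 dBm
SNR = P_sig − N = −85.1 − (−112.79) = 27.69 dB → 27.7 dB

27.7 dB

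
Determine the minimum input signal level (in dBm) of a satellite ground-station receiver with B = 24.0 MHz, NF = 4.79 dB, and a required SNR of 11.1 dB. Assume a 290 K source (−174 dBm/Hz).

Sensitivity = −174 + 10 log₁₀(B) + NF + SNR_min
= −174 + 73.8 + 4.79 + 11.1
= −84.31 dBm → −84.3 dBm

−84.3 dBm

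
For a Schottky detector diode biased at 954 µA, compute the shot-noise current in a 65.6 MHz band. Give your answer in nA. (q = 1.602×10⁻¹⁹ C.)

142 nA

I_n = √(2qI·B)
2qI·B = 2 × 1.602×10⁻¹⁹ × 9.54×10⁻⁴ × 6.56×10⁷ = 2.01×10⁻¹⁴ A²
I_n = √(2.01×10⁻¹⁴) = 1.42×10⁻⁷ A = 142 nA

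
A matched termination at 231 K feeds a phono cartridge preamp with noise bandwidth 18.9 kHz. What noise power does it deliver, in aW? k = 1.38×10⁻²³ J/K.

P_n = kTB = 1.38×10⁻²³ × 231 × 1.89×10⁴ = 6.02×10⁻¹⁷ W = 60.2 aW

60.2 aW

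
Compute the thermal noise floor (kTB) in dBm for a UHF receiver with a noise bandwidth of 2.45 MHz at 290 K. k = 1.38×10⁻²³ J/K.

−110.1 dBm

P_n = kTB = 1.38×10⁻²³ × 290 × 2.45×10⁶ = 9.80×10⁻¹⁵ W
In dBm: 10 log₁₀(9.80×10⁻¹⁵ / 10⁻³) = −110.1 dBm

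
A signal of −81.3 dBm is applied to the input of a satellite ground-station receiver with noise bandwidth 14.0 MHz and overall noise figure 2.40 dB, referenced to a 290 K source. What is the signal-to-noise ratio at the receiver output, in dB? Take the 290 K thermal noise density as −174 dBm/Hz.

18.8 dB

Noise floor: N = −174 + 10 log₁₀(B) + NF
10 log₁₀(1.40×10⁷) = 71.46 dB
N = −174 + 71.46 + 2.40 = −100.14 dBm
SNR = P_sig − N = −81.3 − (−100.14) = 18.84 dB → 18.8 dB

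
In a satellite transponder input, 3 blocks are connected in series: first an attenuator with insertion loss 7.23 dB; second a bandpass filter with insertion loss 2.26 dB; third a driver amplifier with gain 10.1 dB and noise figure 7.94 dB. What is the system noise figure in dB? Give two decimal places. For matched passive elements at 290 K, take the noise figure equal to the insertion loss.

17.43 dB

Convert to linear (a loss of L dB is a gain of −L dB): F_i = 10^(NF_i/10), G_i = 10^(G_i,dB/10)
  Stage 1: F_1 = 10^(7.23/10) = 5.284, G_1 = 10^(−7.23/10) = 0.1892
  Stage 2: F_2 = 10^(2.26/10) = 1.683, G_2 = 10^(−2.26/10) = 0.5943
  Stage 3: F_3 = 10^(7.94/10) = 6.223, G_3 = 10^(10.1/10) = 10.23
Friis cascade:
  F = 5.284 + (1.683 − 1)/0.1892 + (6.223 − 1)/0.1125 = 55.34
NF = 10 log₁₀(55.34) = 17.43 dB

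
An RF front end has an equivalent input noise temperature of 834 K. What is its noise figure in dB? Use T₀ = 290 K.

F = 1 + T_e/T₀ = 1 + 834/290 = 3.87586
NF = 10 log₁₀(3.87586) = 5.88 dB

5.88 dB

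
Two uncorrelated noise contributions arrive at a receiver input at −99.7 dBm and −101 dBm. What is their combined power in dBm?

Convert to linear, add, convert back:
P₁ = 1.07×10⁻¹³ W, P₂ = 7.94×10⁻¹⁴ W
P_tot = 1.87×10⁻¹³ W → 10 log₁₀(P_tot / 10⁻³) = −97.3 dBm

−97.3 dBm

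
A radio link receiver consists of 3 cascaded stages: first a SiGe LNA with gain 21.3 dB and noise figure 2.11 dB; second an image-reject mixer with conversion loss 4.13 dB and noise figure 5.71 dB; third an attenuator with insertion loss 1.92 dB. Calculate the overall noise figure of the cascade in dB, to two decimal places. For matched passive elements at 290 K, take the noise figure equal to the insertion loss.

2.19 dB

Convert to linear (a loss of L dB is a gain of −L dB): F_i = 10^(NF_i/10), G_i = 10^(G_i,dB/10)
  Stage 1: F_1 = 10^(2.11/10) = 1.626, G_1 = 10^(21.3/10) = 134.9
  Stage 2: F_2 = 10^(5.71/10) = 3.724, G_2 = 10^(−4.13/10) = 0.3864
  Stage 3: F_3 = 10^(1.92/10) = 1.556, G_3 = 10^(−1.92/10) = 0.6427
Friis cascade:
  F = 1.626 + (3.724 − 1)/134.9 + (1.556 − 1)/52.12 = 1.656
NF = 10 log₁₀(1.656) = 2.19 dB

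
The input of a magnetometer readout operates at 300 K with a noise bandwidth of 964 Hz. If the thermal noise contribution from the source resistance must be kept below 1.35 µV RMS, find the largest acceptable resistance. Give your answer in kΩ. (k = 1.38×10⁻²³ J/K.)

Johnson–Nyquist: V_n = √(4kTRB) ⇒ R = V_n² / (4kTB)
4kTB = 4 × 1.38×10⁻²³ × 300 × 9.64×10² = 1.60×10⁻¹⁷
R = (1.35×10⁻⁶)² / 1.60×10⁻¹⁷ = 1.14×10⁵ Ω = 114 kΩ

114 kΩ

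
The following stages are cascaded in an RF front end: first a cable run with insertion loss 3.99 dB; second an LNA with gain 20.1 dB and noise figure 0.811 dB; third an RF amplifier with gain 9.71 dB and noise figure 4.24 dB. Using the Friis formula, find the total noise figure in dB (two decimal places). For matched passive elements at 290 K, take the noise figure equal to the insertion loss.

Convert to linear (a loss of L dB is a gain of −L dB): F_i = 10^(NF_i/10), G_i = 10^(G_i,dB/10)
  Stage 1: F_1 = 10^(3.99/10) = 2.506, G_1 = 10^(−3.99/10) = 0.3990
  Stage 2: F_2 = 10^(0.811/10) = 1.205, G_2 = 10^(20.1/10) = 102.3
  Stage 3: F_3 = 10^(4.24/10) = 2.655, G_3 = 10^(9.71/10) = 9.354
Friis cascade:
  F = 2.506 + (1.205 − 1)/0.3990 + (2.655 − 1)/40.83 = 3.061
NF = 10 log₁₀(3.061) = 4.86 dB

4.86 dB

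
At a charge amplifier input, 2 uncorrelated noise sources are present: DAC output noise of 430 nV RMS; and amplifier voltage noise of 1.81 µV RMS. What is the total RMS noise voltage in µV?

1.86 µV

Uncorrelated sources add in power (mean-square): V_tot = √(ΣV_i²)
V_tot = √[(4.30×10⁻⁷)² + (1.81×10⁻⁶)²] = 1.86×10⁻⁶ V = 1.86 µV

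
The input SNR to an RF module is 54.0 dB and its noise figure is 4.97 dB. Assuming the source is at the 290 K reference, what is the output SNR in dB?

49.03 dB

By definition F = SNR_in/SNR_out, so in dB: SNR_out = SNR_in − NF
SNR_out = 54.0 − 4.97 = 49.03 dB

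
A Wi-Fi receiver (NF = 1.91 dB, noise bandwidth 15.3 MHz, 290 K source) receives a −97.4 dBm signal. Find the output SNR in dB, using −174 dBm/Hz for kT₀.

Noise floor: N = −174 + 10 log₁₀(B) + NF
10 log₁₀(1.53×10⁷) = 71.85 dB
N = −174 + 71.85 + 1.91 = −100.24 dBm
SNR = P_sig − N = −97.4 − (−100.24) = 2.84 dB → 2.8 dB

2.8 dB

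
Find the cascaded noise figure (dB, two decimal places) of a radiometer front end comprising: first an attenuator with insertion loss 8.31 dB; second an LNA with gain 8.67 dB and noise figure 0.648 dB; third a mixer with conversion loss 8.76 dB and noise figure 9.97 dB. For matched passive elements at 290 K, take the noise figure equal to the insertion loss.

Convert to linear (a loss of L dB is a gain of −L dB): F_i = 10^(NF_i/10), G_i = 10^(G_i,dB/10)
  Stage 1: F_1 = 10^(8.31/10) = 6.776, G_1 = 10^(−8.31/10) = 0.1476
  Stage 2: F_2 = 10^(0.648/10) = 1.161, G_2 = 10^(8.67/10) = 7.362
  Stage 3: F_3 = 10^(9.97/10) = 9.931, G_3 = 10^(−8.76/10) = 0.1330
Friis cascade:
  F = 6.776 + (1.161 − 1)/0.1476 + (9.931 − 1)/1.086 = 16.09
NF = 10 log₁₀(16.09) = 12.06 dB

12.06 dB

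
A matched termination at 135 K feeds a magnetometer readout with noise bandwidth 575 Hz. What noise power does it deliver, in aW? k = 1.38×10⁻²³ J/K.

P_n = kTB = 1.38×10⁻²³ × 135 × 5.75×10² = 1.07×10⁻¹⁸ W = 1.07 aW

1.07 aW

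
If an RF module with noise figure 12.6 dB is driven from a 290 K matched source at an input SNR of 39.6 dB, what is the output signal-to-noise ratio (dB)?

By definition F = SNR_in/SNR_out, so in dB: SNR_out = SNR_in − NF
SNR_out = 39.6 − 12.6 = 27.0 dB

27.0 dB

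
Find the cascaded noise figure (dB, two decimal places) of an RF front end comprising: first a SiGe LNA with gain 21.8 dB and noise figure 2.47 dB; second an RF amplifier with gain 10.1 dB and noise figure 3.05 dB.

2.49 dB

Convert to linear (a loss of L dB is a gain of −L dB): F_i = 10^(NF_i/10), G_i = 10^(G_i,dB/10)
  Stage 1: F_1 = 10^(2.47/10) = 1.766, G_1 = 10^(21.8/10) = 151.4
  Stage 2: F_2 = 10^(3.05/10) = 2.018, G_2 = 10^(10.1/10) = 10.23
Friis cascade:
  F = 1.766 + (2.018 − 1)/151.4 = 1.773
NF = 10 log₁₀(1.773) = 2.49 dB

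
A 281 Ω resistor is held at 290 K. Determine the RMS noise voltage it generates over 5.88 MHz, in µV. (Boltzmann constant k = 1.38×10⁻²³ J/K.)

V_n = √(4kTRB)
4kTRB = 4 × 1.38×10⁻²³ × 290 × 2.81×10² × 5.88×10⁶ = 2.64×10⁻¹¹ V²
V_n = √(2.64×10⁻¹¹) = 5.14×10⁻⁶ V = 5.14 µV

5.14 µV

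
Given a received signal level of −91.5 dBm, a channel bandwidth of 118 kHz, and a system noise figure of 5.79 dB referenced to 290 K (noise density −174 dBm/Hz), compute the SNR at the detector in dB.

Noise floor: N = −174 + 10 log₁₀(B) + NF
10 log₁₀(1.18×10⁵) = 50.72 dB
N = −174 + 50.72 + 5.79 = −117.49 dBm
SNR = P_sig − N = −91.5 − (−117.49) = 25.99 dB → 26.0 dB

26.0 dB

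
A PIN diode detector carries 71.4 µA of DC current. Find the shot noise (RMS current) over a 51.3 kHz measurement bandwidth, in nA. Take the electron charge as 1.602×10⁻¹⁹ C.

I_n = √(2qI·B)
2qI·B = 2 × 1.602×10⁻¹⁹ × 7.14×10⁻⁵ × 5.13×10⁴ = 1.17×10⁻¹⁸ A²
I_n = √(1.17×10⁻¹⁸) = 1.08×10⁻⁹ A = 1.08 nA

1.08 nA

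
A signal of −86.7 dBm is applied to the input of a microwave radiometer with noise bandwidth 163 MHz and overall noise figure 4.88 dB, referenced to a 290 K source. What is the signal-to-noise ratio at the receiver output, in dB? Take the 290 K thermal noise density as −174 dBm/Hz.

0.3 dB

Noise floor: N = −174 + 10 log₁₀(B) + NF
10 log₁₀(1.63×10⁸) = 82.12 dB
N = −174 + 82.12 + 4.88 = −87.00 dBm
SNR = P_sig − N = −86.7 − (−87.00) = 0.30 dB → 0.3 dB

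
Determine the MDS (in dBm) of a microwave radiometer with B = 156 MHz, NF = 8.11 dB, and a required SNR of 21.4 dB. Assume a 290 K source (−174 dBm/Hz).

−62.6 dBm

Sensitivity = −174 + 10 log₁₀(B) + NF + SNR_min
= −174 + 81.93 + 8.11 + 21.4
= −62.56 dBm → −62.6 dBm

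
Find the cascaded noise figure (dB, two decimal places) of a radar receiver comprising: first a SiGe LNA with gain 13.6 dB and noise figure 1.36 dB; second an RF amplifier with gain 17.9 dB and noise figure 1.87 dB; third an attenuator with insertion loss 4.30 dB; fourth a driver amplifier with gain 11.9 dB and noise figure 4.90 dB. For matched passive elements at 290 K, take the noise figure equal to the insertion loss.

Convert to linear (a loss of L dB is a gain of −L dB): F_i = 10^(NF_i/10), G_i = 10^(G_i,dB/10)
  Stage 1: F_1 = 10^(1.36/10) = 1.368, G_1 = 10^(13.6/10) = 22.91
  Stage 2: F_2 = 10^(1.87/10) = 1.538, G_2 = 10^(17.9/10) = 61.66
  Stage 3: F_3 = 10^(4.30/10) = 2.692, G_3 = 10^(−4.30/10) = 0.3715
  Stage 4: F_4 = 10^(4.90/10) = 3.090, G_4 = 10^(11.9/10) = 15.49
Friis cascade:
  F = 1.368 + (1.538 − 1)/22.91 + (2.692 − 1)/1413 + (3.090 − 1)/524.8 = 1.396
NF = 10 log₁₀(1.396) = 1.45 dB

1.45 dB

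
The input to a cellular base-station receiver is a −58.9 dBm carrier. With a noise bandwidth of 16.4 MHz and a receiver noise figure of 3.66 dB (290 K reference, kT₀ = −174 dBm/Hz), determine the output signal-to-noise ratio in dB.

Noise floor: N = −174 + 10 log₁₀(B) + NF
10 log₁₀(1.64×10⁷) = 72.15 dB
N = −174 + 72.15 + 3.66 = −98.19 dBm
SNR = P_sig − N = −58.9 − (−98.19) = 39.29 dB → 39.3 dB

39.3 dB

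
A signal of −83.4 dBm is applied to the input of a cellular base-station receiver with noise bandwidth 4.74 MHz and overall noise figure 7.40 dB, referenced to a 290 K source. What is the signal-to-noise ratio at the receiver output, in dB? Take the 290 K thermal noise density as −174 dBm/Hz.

16.4 dB

Noise floor: N = −174 + 10 log₁₀(B) + NF
10 log₁₀(4.74×10⁶) = 66.76 dB
N = −174 + 66.76 + 7.40 = −99.84 dBm
SNR = P_sig − N = −83.4 − (−99.84) = 16.44 dB → 16.4 dB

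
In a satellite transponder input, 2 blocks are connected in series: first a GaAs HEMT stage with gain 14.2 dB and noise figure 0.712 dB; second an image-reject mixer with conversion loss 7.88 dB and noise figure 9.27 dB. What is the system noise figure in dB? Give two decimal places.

Convert to linear (a loss of L dB is a gain of −L dB): F_i = 10^(NF_i/10), G_i = 10^(G_i,dB/10)
  Stage 1: F_1 = 10^(0.712/10) = 1.178, G_1 = 10^(14.2/10) = 26.30
  Stage 2: F_2 = 10^(9.27/10) = 8.453, G_2 = 10^(−7.88/10) = 0.1629
Friis cascade:
  F = 1.178 + (8.453 − 1)/26.30 = 1.461
NF = 10 log₁₀(1.461) = 1.65 dB

1.65 dB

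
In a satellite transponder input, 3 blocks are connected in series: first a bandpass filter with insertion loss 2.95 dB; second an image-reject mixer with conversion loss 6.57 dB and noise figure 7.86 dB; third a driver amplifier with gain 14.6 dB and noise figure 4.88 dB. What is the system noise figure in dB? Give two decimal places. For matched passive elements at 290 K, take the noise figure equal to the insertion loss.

14.86 dB

Convert to linear (a loss of L dB is a gain of −L dB): F_i = 10^(NF_i/10), G_i = 10^(G_i,dB/10)
  Stage 1: F_1 = 10^(2.95/10) = 1.972, G_1 = 10^(−2.95/10) = 0.5070
  Stage 2: F_2 = 10^(7.86/10) = 6.109, G_2 = 10^(−6.57/10) = 0.2203
  Stage 3: F_3 = 10^(4.88/10) = 3.076, G_3 = 10^(14.6/10) = 28.84
Friis cascade:
  F = 1.972 + (6.109 − 1)/0.5070 + (3.076 − 1)/0.1117 = 30.64
NF = 10 log₁₀(30.64) = 14.86 dB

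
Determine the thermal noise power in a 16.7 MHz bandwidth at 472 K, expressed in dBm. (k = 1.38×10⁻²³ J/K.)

−99.6 dBm

P_n = kTB = 1.38×10⁻²³ × 472 × 1.67×10⁷ = 1.09×10⁻¹³ W
In dBm: 10 log₁₀(1.09×10⁻¹³ / 10⁻³) = −99.6 dBm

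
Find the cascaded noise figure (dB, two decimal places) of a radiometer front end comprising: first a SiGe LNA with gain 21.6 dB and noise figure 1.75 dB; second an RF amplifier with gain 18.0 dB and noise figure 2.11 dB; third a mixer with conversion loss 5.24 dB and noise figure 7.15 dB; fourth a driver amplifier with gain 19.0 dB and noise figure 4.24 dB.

1.77 dB

Convert to linear (a loss of L dB is a gain of −L dB): F_i = 10^(NF_i/10), G_i = 10^(G_i,dB/10)
  Stage 1: F_1 = 10^(1.75/10) = 1.496, G_1 = 10^(21.6/10) = 144.5
  Stage 2: F_2 = 10^(2.11/10) = 1.626, G_2 = 10^(18.0/10) = 63.10
  Stage 3: F_3 = 10^(7.15/10) = 5.188, G_3 = 10^(−5.24/10) = 0.2992
  Stage 4: F_4 = 10^(4.24/10) = 2.655, G_4 = 10^(19.0/10) = 79.43
Friis cascade:
  F = 1.496 + (1.626 − 1)/144.5 + (5.188 − 1)/9120 + (2.655 − 1)/2729 = 1.502
NF = 10 log₁₀(1.502) = 1.77 dB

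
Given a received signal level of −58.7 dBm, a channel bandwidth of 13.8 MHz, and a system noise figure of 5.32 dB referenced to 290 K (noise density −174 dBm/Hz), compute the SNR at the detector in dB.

38.6 dB

Noise floor: N = −174 + 10 log₁₀(B) + NF
10 log₁₀(1.38×10⁷) = 71.4 dB
N = −174 + 71.4 + 5.32 = −97.28 dBm
SNR = P_sig − N = −58.7 − (−97.28) = 38.58 dB → 38.6 dB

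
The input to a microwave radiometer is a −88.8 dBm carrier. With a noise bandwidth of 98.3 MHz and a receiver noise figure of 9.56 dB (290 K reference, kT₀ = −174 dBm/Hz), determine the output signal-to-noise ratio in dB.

−4.3 dB

Noise floor: N = −174 + 10 log₁₀(B) + NF
10 log₁₀(9.83×10⁷) = 79.93 dB
N = −174 + 79.93 + 9.56 = −84.51 dBm
SNR = P_sig − N = −88.8 − (−84.51) = −4.29 dB → −4.3 dB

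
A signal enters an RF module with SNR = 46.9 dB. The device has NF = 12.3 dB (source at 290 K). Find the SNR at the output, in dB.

By definition F = SNR_in/SNR_out, so in dB: SNR_out = SNR_in − NF
SNR_out = 46.9 − 12.3 = 34.6 dB

34.6 dB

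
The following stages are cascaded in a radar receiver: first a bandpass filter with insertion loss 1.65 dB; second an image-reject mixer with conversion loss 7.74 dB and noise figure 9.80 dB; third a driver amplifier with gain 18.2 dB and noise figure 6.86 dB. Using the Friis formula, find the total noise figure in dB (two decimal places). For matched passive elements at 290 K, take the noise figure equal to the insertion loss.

Convert to linear (a loss of L dB is a gain of −L dB): F_i = 10^(NF_i/10), G_i = 10^(G_i,dB/10)
  Stage 1: F_1 = 10^(1.65/10) = 1.462, G_1 = 10^(−1.65/10) = 0.6839
  Stage 2: F_2 = 10^(9.80/10) = 9.550, G_2 = 10^(−7.74/10) = 0.1683
  Stage 3: F_3 = 10^(6.86/10) = 4.853, G_3 = 10^(18.2/10) = 66.07
Friis cascade:
  F = 1.462 + (9.550 − 1)/0.6839 + (4.853 − 1)/0.1151 = 47.44
NF = 10 log₁₀(47.44) = 16.76 dB

16.76 dB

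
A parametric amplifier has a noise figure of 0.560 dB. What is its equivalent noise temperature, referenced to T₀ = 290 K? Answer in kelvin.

39.9 K

F = 10^(0.560/10) = 1.13763
T_e = (F − 1)·T₀ = (1.13763 − 1) × 290 = 39.9 K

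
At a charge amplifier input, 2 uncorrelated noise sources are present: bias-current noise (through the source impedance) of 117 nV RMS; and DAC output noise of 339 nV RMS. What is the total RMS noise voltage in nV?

359 nV

Uncorrelated sources add in power (mean-square): V_tot = √(ΣV_i²)
V_tot = √[(1.17×10⁻⁷)² + (3.39×10⁻⁷)²] = 3.59×10⁻⁷ V = 359 nV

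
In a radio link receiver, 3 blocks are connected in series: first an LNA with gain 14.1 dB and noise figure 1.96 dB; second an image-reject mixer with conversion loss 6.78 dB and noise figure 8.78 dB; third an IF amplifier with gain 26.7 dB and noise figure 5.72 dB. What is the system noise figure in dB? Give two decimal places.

3.68 dB

Convert to linear (a loss of L dB is a gain of −L dB): F_i = 10^(NF_i/10), G_i = 10^(G_i,dB/10)
  Stage 1: F_1 = 10^(1.96/10) = 1.570, G_1 = 10^(14.1/10) = 25.70
  Stage 2: F_2 = 10^(8.78/10) = 7.551, G_2 = 10^(−6.78/10) = 0.2099
  Stage 3: F_3 = 10^(5.72/10) = 3.733, G_3 = 10^(26.7/10) = 467.7
Friis cascade:
  F = 1.570 + (7.551 − 1)/25.70 + (3.733 − 1)/5.395 = 2.332
NF = 10 log₁₀(2.332) = 3.68 dB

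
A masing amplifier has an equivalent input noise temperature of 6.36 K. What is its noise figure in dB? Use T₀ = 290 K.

0.094 dB

F = 1 + T_e/T₀ = 1 + 6.36/290 = 1.02193
NF = 10 log₁₀(1.02193) = 0.094 dB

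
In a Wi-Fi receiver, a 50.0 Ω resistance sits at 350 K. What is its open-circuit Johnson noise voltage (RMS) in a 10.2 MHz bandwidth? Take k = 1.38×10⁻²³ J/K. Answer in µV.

V_n = √(4kTRB)
4kTRB = 4 × 1.38×10⁻²³ × 350 × 5.00×10¹ × 1.02×10⁷ = 9.85×10⁻¹² V²
V_n = √(9.85×10⁻¹²) = 3.14×10⁻⁶ V = 3.14 µV

3.14 µV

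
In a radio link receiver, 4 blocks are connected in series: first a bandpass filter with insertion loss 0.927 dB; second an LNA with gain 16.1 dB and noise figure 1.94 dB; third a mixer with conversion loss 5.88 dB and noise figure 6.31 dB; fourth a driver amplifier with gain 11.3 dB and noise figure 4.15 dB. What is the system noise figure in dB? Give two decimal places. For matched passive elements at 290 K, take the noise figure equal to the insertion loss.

Convert to linear (a loss of L dB is a gain of −L dB): F_i = 10^(NF_i/10), G_i = 10^(G_i,dB/10)
  Stage 1: F_1 = 10^(0.927/10) = 1.238, G_1 = 10^(−0.927/10) = 0.8078
  Stage 2: F_2 = 10^(1.94/10) = 1.563, G_2 = 10^(16.1/10) = 40.74
  Stage 3: F_3 = 10^(6.31/10) = 4.276, G_3 = 10^(−5.88/10) = 0.2582
  Stage 4: F_4 = 10^(4.15/10) = 2.600, G_4 = 10^(11.3/10) = 13.49
Friis cascade:
  F = 1.238 + (1.563 − 1)/0.8078 + (4.276 − 1)/32.91 + (2.600 − 1)/8.498 = 2.223
NF = 10 log₁₀(2.223) = 3.47 dB

3.47 dB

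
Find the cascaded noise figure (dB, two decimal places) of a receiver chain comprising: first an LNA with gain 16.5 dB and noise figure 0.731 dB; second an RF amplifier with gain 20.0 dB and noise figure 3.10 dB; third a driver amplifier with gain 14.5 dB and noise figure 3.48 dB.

0.82 dB

Convert to linear (a loss of L dB is a gain of −L dB): F_i = 10^(NF_i/10), G_i = 10^(G_i,dB/10)
  Stage 1: F_1 = 10^(0.731/10) = 1.183, G_1 = 10^(16.5/10) = 44.67
  Stage 2: F_2 = 10^(3.10/10) = 2.042, G_2 = 10^(20.0/10) = 100.0
  Stage 3: F_3 = 10^(3.48/10) = 2.228, G_3 = 10^(14.5/10) = 28.18
Friis cascade:
  F = 1.183 + (2.042 − 1)/44.67 + (2.228 − 1)/4467 = 1.207
NF = 10 log₁₀(1.207) = 0.82 dB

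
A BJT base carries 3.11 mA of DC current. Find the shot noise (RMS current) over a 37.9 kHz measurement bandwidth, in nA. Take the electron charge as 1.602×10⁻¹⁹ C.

6.15 nA

I_n = √(2qI·B)
2qI·B = 2 × 1.602×10⁻¹⁹ × 3.11×10⁻³ × 3.79×10⁴ = 3.78×10⁻¹⁷ A²
I_n = √(3.78×10⁻¹⁷) = 6.15×10⁻⁹ A = 6.15 nA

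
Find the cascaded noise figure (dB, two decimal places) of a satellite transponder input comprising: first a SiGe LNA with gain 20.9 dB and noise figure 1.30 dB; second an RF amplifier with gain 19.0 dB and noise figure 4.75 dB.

1.35 dB

Convert to linear (a loss of L dB is a gain of −L dB): F_i = 10^(NF_i/10), G_i = 10^(G_i,dB/10)
  Stage 1: F_1 = 10^(1.30/10) = 1.349, G_1 = 10^(20.9/10) = 123.0
  Stage 2: F_2 = 10^(4.75/10) = 2.985, G_2 = 10^(19.0/10) = 79.43
Friis cascade:
  F = 1.349 + (2.985 − 1)/123.0 = 1.365
NF = 10 log₁₀(1.365) = 1.35 dB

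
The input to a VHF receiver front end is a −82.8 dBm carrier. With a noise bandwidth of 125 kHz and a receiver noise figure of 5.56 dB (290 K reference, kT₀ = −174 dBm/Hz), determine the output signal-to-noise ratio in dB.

34.7 dB

Noise floor: N = −174 + 10 log₁₀(B) + NF
10 log₁₀(1.25×10⁵) = 50.97 dB
N = −174 + 50.97 + 5.56 = −117.47 dBm
SNR = P_sig − N = −82.8 − (−117.47) = 34.67 dB → 34.7 dB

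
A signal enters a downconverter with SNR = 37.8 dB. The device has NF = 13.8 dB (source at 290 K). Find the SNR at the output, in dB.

By definition F = SNR_in/SNR_out, so in dB: SNR_out = SNR_in − NF
SNR_out = 37.8 − 13.8 = 24.0 dB

24.0 dB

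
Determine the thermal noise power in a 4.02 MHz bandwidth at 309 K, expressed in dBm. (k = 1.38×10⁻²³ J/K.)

−107.7 dBm

P_n = kTB = 1.38×10⁻²³ × 309 × 4.02×10⁶ = 1.71×10⁻¹⁴ W
In dBm: 10 log₁₀(1.71×10⁻¹⁴ / 10⁻³) = −107.7 dBm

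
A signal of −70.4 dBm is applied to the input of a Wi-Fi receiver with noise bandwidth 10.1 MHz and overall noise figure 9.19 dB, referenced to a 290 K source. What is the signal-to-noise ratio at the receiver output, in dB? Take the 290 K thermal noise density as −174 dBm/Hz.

Noise floor: N = −174 + 10 log₁₀(B) + NF
10 log₁₀(1.01×10⁷) = 70.04 dB
N = −174 + 70.04 + 9.19 = −94.77 dBm
SNR = P_sig − N = −70.4 − (−94.77) = 24.37 dB → 24.4 dB

24.4 dB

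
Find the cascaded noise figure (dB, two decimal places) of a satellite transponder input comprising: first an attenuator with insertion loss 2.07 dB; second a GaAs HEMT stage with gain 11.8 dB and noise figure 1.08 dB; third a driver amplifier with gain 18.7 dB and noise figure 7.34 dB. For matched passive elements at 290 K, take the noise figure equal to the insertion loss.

4.04 dB

Convert to linear (a loss of L dB is a gain of −L dB): F_i = 10^(NF_i/10), G_i = 10^(G_i,dB/10)
  Stage 1: F_1 = 10^(2.07/10) = 1.611, G_1 = 10^(−2.07/10) = 0.6209
  Stage 2: F_2 = 10^(1.08/10) = 1.282, G_2 = 10^(11.8/10) = 15.14
  Stage 3: F_3 = 10^(7.34/10) = 5.420, G_3 = 10^(18.7/10) = 74.13
Friis cascade:
  F = 1.611 + (1.282 − 1)/0.6209 + (5.420 − 1)/9.397 = 2.536
NF = 10 log₁₀(2.536) = 4.04 dB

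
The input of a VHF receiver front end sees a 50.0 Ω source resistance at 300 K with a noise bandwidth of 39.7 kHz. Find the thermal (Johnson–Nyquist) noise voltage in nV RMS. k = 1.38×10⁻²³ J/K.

181 nV

V_n = √(4kTRB)
4kTRB = 4 × 1.38×10⁻²³ × 300 × 5.00×10¹ × 3.97×10⁴ = 3.29×10⁻¹⁴ V²
V_n = √(3.29×10⁻¹⁴) = 1.81×10⁻⁷ V = 181 nV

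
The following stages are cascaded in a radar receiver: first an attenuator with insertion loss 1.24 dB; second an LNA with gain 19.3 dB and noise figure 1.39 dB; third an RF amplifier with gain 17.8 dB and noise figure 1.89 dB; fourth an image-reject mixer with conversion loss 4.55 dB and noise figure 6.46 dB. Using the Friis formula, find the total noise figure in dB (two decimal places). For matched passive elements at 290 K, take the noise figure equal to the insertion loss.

Convert to linear (a loss of L dB is a gain of −L dB): F_i = 10^(NF_i/10), G_i = 10^(G_i,dB/10)
  Stage 1: F_1 = 10^(1.24/10) = 1.330, G_1 = 10^(−1.24/10) = 0.7516
  Stage 2: F_2 = 10^(1.39/10) = 1.377, G_2 = 10^(19.3/10) = 85.11
  Stage 3: F_3 = 10^(1.89/10) = 1.545, G_3 = 10^(17.8/10) = 60.26
  Stage 4: F_4 = 10^(6.46/10) = 4.426, G_4 = 10^(−4.55/10) = 0.3508
Friis cascade:
  F = 1.330 + (1.377 − 1)/0.7516 + (1.545 − 1)/63.97 + (4.426 − 1)/3855 = 1.842
NF = 10 log₁₀(1.842) = 2.65 dB

2.65 dB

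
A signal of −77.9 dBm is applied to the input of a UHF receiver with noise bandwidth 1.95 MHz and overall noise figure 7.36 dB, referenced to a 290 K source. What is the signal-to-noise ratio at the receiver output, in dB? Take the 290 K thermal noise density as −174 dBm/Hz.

Noise floor: N = −174 + 10 log₁₀(B) + NF
10 log₁₀(1.95×10⁶) = 62.9 dB
N = −174 + 62.9 + 7.36 = −103.74 dBm
SNR = P_sig − N = −77.9 − (−103.74) = 25.84 dB → 25.8 dB

25.8 dB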